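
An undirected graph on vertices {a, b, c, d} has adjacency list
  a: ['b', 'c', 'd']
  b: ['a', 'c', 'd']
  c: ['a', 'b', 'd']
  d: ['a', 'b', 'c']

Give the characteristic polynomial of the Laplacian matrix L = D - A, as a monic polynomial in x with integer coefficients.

x^4 - 12x^3 + 48x^2 - 64x

With the vertex order [a, b, c, d], the degrees are [3, 3, 3, 3], giving D = diag(3, 3, 3, 3) and L = D - A. The eigenvalues of L are [0, 4, 4, 4]; the characteristic polynomial is the product of (x - lambda_i), which multiplies out to x^4 - 12x^3 + 48x^2 - 64x. The coefficient of x^3 equals -trace(L) = -12, matching the sum of degrees. The largest eigenvalue, 4, is at most the vertex count 4.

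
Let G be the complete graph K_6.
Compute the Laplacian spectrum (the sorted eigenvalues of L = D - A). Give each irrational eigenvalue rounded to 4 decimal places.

The graph has 6 vertices and degree multiset [5, 5, 5, 5, 5, 5]; D is the diagonal matrix of degrees and L = D - A. The multiplicity of 0 as a Laplacian eigenvalue equals the number of connected components. The single zero eigenvalue shows the graph is connected. By the matrix-tree theorem the graph has (1/6) * product of the nonzero eigenvalues = 1296 spanning trees. There is one zero in the spectrum, matching the 1 component.

[0, 6, 6, 6, 6, 6]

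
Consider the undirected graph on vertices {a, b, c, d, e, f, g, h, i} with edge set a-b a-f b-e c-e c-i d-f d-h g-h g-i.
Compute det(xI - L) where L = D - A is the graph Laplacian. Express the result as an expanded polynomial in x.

x^9 - 18x^8 + 135x^7 - 546x^6 + 1287x^5 - 1782x^4 + 1386x^3 - 540x^2 + 81x

Each diagonal entry of L is the vertex degree and each off-diagonal entry is -1 where an edge is present, 0 otherwise; in the order [a, b, c, d, e, f, g, h, i] the diagonal is [2, 2, 2, 2, 2, 2, 2, 2, 2]. L has integer entries, so p(x) = det(xI - L) has integer coefficients. Expanding the determinant yields x^9 - 18x^8 + 135x^7 - 546x^6 + 1287x^5 - 1782x^4 + 1386x^3 - 540x^2 + 81x. Since p(0) = det(-L) = 0, x divides p(x).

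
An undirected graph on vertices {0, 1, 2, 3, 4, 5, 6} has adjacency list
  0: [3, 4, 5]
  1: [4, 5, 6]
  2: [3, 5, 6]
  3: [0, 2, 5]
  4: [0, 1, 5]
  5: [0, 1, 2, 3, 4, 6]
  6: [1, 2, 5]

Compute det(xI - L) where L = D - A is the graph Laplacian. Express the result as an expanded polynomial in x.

Reading degrees in the order [0, 1, 2, 3, 4, 5, 6] gives [3, 3, 3, 3, 3, 6, 3]; set D = diag(3, 3, 3, 3, 3, 6, 3) and form L = D - A. Computing det(xI - L) by cofactor expansion (or equivalently via sum-over-permutations) gives x^7 - 24x^6 + 231x^5 - 1140x^4 + 3036x^3 - 4128x^2 + 2240x. The coefficient of x^6 equals -trace(L) = -24, matching the sum of degrees. By the matrix-tree theorem the graph has (1/7) * product of the nonzero eigenvalues = 320 spanning trees. There is one zero in the spectrum, matching the 1 component.

x^7 - 24x^6 + 231x^5 - 1140x^4 + 3036x^3 - 4128x^2 + 2240x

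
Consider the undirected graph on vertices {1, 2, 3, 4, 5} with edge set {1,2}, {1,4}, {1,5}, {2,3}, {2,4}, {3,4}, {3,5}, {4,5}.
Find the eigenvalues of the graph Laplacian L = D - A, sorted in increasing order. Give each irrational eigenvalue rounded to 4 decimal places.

[0, 3, 3, 5, 5]

Each diagonal entry of L is the vertex degree and each off-diagonal entry is -1 where an edge is present, 0 otherwise; in the order [1, 2, 3, 4, 5] the diagonal is [3, 3, 3, 4, 3]. Since every row of L sums to 0, the all-ones vector is in the kernel and 0 is an eigenvalue. The single zero eigenvalue shows the graph is connected. By the matrix-tree theorem the graph has (1/5) * product of the nonzero eigenvalues = 45 spanning trees. The eigenvalues sum to 16, which equals trace(L) = 2|E|.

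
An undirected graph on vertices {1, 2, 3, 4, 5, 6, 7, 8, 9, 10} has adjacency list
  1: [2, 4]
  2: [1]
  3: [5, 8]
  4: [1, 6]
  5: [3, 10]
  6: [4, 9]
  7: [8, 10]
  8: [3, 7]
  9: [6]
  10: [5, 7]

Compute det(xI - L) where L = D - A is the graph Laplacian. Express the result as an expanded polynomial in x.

With the vertex order [1, 2, 3, 4, 5, 6, 7, 8, 9, 10], the degrees are [2, 1, 2, 2, 2, 2, 2, 2, 1, 2], giving D = diag(2, 1, 2, 2, 2, 2, 2, 2, 1, 2) and L = D - A. L has integer entries, so p(x) = det(xI - L) has integer coefficients. Expanding the determinant yields x^10 - 18x^9 + 136x^8 - 560x^7 + 1365x^6 - 2000x^5 + 1700x^4 - 750x^3 + 125x^2. The coefficient of x^9 equals -trace(L) = -18, matching the sum of degrees. There are 2 zeros in the spectrum, matching the 2 components. The eigenvalues sum to 18, which equals trace(L) = 2|E|.

x^10 - 18x^9 + 136x^8 - 560x^7 + 1365x^6 - 2000x^5 + 1700x^4 - 750x^3 + 125x^2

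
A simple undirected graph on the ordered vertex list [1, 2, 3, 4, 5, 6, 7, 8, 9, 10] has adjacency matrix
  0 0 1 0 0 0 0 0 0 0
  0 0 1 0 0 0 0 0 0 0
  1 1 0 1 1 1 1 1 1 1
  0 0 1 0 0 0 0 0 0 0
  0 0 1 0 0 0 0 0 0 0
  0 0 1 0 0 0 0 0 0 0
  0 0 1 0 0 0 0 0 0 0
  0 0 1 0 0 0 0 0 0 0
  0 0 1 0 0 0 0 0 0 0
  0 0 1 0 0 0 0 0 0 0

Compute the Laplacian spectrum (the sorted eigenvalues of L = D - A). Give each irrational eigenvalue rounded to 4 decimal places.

Reading degrees in the order [1, 2, 3, 4, 5, 6, 7, 8, 9, 10] gives [1, 1, 9, 1, 1, 1, 1, 1, 1, 1]; set D = diag(1, 1, 9, 1, 1, 1, 1, 1, 1, 1) and form L = D - A. The multiplicity of 0 as a Laplacian eigenvalue equals the number of connected components. The single zero eigenvalue shows the graph is connected. There is one zero in the spectrum, matching the 1 component.

[0, 1, 1, 1, 1, 1, 1, 1, 1, 10]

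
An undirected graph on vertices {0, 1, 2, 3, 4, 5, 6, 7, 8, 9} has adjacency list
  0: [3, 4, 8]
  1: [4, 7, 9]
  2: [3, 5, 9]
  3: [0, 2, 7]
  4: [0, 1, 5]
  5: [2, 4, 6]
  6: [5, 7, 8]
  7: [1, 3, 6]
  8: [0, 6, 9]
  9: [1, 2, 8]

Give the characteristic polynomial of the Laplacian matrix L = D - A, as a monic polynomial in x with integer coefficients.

With the vertex order [0, 1, 2, 3, 4, 5, 6, 7, 8, 9], the degrees are [3, 3, 3, 3, 3, 3, 3, 3, 3, 3], giving D = diag(3, 3, 3, 3, 3, 3, 3, 3, 3, 3) and L = D - A. The eigenvalues of L are [0, 2, 2, 2, 2, 2, 5, 5, 5, 5]; the characteristic polynomial is the product of (x - lambda_i), which multiplies out to x^10 - 30x^9 + 390x^8 - 2880x^7 + 13305x^6 - 39882x^5 + 77640x^4 - 94800x^3 + 66000x^2 - 20000x. The constant term is 0 because L is singular (the all-ones vector lies in its kernel). There is one zero in the spectrum, matching the 1 component.

x^10 - 30x^9 + 390x^8 - 2880x^7 + 13305x^6 - 39882x^5 + 77640x^4 - 94800x^3 + 66000x^2 - 20000x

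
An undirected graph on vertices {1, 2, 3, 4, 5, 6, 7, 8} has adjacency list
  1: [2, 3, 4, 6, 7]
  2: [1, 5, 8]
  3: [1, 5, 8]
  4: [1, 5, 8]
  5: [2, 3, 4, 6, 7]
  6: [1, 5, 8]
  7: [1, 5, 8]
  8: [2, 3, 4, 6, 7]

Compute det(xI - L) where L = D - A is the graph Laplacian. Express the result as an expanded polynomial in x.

With the vertex order [1, 2, 3, 4, 5, 6, 7, 8], the degrees are [5, 3, 3, 3, 5, 3, 3, 5], giving D = diag(5, 3, 3, 3, 5, 3, 3, 5) and L = D - A. Computing det(xI - L) by cofactor expansion (or equivalently via sum-over-permutations) gives x^8 - 30x^7 + 375x^6 - 2540x^5 + 10095x^4 - 23598x^3 + 30105x^2 - 16200x. Since p(0) = det(-L) = 0, x divides p(x). The largest eigenvalue, 8, is at most the vertex count 8.

x^8 - 30x^7 + 375x^6 - 2540x^5 + 10095x^4 - 23598x^3 + 30105x^2 - 16200x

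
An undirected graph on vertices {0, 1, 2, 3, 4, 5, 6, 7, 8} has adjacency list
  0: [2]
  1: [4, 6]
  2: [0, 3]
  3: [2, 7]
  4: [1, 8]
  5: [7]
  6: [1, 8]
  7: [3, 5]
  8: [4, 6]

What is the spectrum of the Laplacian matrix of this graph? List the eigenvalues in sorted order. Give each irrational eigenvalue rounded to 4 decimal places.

[0, 0, 0.3820, 1.3820, 2, 2, 2.6180, 3.6180, 4]

Reading degrees in the order [0, 1, 2, 3, 4, 5, 6, 7, 8] gives [1, 2, 2, 2, 2, 1, 2, 2, 2]; set D = diag(1, 2, 2, 2, 2, 1, 2, 2, 2) and form L = D - A. Diagonalising L (or applying a numerical eigensolver to the 9x9 matrix) gives the spectrum above. The 2 zero eigenvalues correspond to the 2 connected components. The eigenvalues sum to 16, which equals trace(L) = 2|E|.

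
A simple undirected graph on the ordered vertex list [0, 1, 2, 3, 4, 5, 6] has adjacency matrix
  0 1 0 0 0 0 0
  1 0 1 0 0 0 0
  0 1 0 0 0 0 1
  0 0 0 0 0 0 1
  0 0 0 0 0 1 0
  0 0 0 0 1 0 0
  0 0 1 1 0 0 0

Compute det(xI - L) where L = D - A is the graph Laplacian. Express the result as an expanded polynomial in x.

x^7 - 10x^6 + 37x^5 - 62x^4 + 45x^3 - 10x^2

Each diagonal entry of L is the vertex degree and each off-diagonal entry is -1 where an edge is present, 0 otherwise; in the order [0, 1, 2, 3, 4, 5, 6] the diagonal is [1, 2, 2, 1, 1, 1, 2]. L has integer entries, so p(x) = det(xI - L) has integer coefficients. Expanding the determinant yields x^7 - 10x^6 + 37x^5 - 62x^4 + 45x^3 - 10x^2. Since p(0) = det(-L) = 0, x divides p(x). There are 2 zeros in the spectrum, matching the 2 components. The largest eigenvalue, 3.6180, is at most the vertex count 7.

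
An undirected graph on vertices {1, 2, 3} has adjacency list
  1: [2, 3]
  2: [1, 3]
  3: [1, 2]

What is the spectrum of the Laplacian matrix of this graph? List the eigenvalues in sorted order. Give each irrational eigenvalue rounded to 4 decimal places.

[0, 3, 3]

With the vertex order [1, 2, 3], the degrees are [2, 2, 2], giving D = diag(2, 2, 2) and L = D - A. L is symmetric positive semidefinite, so every eigenvalue is real and nonnegative. The single zero eigenvalue shows the graph is connected.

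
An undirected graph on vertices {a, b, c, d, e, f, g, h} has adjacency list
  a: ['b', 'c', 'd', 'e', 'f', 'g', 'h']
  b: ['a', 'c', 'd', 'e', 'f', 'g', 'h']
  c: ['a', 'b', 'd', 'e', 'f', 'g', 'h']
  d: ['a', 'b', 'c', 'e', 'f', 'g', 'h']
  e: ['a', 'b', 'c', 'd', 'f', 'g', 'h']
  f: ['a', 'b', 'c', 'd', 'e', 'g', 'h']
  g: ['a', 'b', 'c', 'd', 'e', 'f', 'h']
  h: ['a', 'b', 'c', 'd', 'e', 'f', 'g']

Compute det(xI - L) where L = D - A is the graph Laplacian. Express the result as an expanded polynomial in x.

x^8 - 56x^7 + 1344x^6 - 17920x^5 + 143360x^4 - 688128x^3 + 1835008x^2 - 2097152x

Each diagonal entry of L is the vertex degree and each off-diagonal entry is -1 where an edge is present, 0 otherwise; in the order [a, b, c, d, e, f, g, h] the diagonal is [7, 7, 7, 7, 7, 7, 7, 7]. Computing det(xI - L) by cofactor expansion (or equivalently via sum-over-permutations) gives x^8 - 56x^7 + 1344x^6 - 17920x^5 + 143360x^4 - 688128x^3 + 1835008x^2 - 2097152x. The coefficient of x^7 equals -trace(L) = -56, matching the sum of degrees. The eigenvalues sum to 56, which equals trace(L) = 2|E|. There is one zero in the spectrum, matching the 1 component.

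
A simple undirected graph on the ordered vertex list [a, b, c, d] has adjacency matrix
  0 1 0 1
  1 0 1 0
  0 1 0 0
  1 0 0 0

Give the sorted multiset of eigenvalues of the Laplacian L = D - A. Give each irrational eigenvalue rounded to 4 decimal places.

Each diagonal entry of L is the vertex degree and each off-diagonal entry is -1 where an edge is present, 0 otherwise; in the order [a, b, c, d] the diagonal is [2, 2, 1, 1]. The multiplicity of 0 as a Laplacian eigenvalue equals the number of connected components.

[0, 0.5858, 2, 3.4142]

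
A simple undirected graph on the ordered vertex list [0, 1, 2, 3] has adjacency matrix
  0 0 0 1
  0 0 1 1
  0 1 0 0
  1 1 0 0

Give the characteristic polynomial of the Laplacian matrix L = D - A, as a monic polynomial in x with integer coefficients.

x^4 - 6x^3 + 10x^2 - 4x

Reading degrees in the order [0, 1, 2, 3] gives [1, 2, 1, 2]; set D = diag(1, 2, 1, 2) and form L = D - A. L has integer entries, so p(x) = det(xI - L) has integer coefficients. Expanding the determinant yields x^4 - 6x^3 + 10x^2 - 4x. Since p(0) = det(-L) = 0, x divides p(x). There is one zero in the spectrum, matching the 1 component.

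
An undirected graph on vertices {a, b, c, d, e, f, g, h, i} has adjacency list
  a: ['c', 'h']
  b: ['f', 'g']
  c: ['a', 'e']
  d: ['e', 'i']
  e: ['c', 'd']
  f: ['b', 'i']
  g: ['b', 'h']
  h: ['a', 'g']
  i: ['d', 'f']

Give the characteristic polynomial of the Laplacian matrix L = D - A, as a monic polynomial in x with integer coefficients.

Each diagonal entry of L is the vertex degree and each off-diagonal entry is -1 where an edge is present, 0 otherwise; in the order [a, b, c, d, e, f, g, h, i] the diagonal is [2, 2, 2, 2, 2, 2, 2, 2, 2]. Computing det(xI - L) by cofactor expansion (or equivalently via sum-over-permutations) gives x^9 - 18x^8 + 135x^7 - 546x^6 + 1287x^5 - 1782x^4 + 1386x^3 - 540x^2 + 81x. The coefficient of x^8 equals -trace(L) = -18, matching the sum of degrees. By the matrix-tree theorem the graph has (1/9) * product of the nonzero eigenvalues = 9 spanning trees. There is one zero in the spectrum, matching the 1 component.

x^9 - 18x^8 + 135x^7 - 546x^6 + 1287x^5 - 1782x^4 + 1386x^3 - 540x^2 + 81x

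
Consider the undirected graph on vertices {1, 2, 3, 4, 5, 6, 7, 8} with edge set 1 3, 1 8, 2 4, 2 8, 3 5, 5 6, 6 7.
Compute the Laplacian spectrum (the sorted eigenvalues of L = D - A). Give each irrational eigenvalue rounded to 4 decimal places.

[0, 0.1522, 0.5858, 1.2346, 2, 2.7654, 3.4142, 3.8478]

Reading degrees in the order [1, 2, 3, 4, 5, 6, 7, 8] gives [2, 2, 2, 1, 2, 2, 1, 2]; set D = diag(2, 2, 2, 1, 2, 2, 1, 2) and form L = D - A. Diagonalising L (or applying a numerical eigensolver to the 8x8 matrix) gives the spectrum above. The largest eigenvalue, 3.8478, is at most the vertex count 8. There is one zero in the spectrum, matching the 1 component.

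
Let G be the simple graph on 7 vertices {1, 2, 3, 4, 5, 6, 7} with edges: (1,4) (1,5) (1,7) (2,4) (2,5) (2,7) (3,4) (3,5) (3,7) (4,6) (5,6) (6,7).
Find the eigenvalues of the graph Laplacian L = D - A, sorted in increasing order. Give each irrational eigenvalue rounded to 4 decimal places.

[0, 3, 3, 3, 4, 4, 7]

Each diagonal entry of L is the vertex degree and each off-diagonal entry is -1 where an edge is present, 0 otherwise; in the order [1, 2, 3, 4, 5, 6, 7] the diagonal is [3, 3, 3, 4, 4, 3, 4]. L is symmetric positive semidefinite, so every eigenvalue is real and nonnegative. The single zero eigenvalue shows the graph is connected. The largest eigenvalue, 7, is at most the vertex count 7.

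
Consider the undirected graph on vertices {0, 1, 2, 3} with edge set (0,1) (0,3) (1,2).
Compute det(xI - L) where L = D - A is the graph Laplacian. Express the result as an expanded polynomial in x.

Each diagonal entry of L is the vertex degree and each off-diagonal entry is -1 where an edge is present, 0 otherwise; in the order [0, 1, 2, 3] the diagonal is [2, 2, 1, 1]. Computing det(xI - L) by cofactor expansion (or equivalently via sum-over-permutations) gives x^4 - 6x^3 + 10x^2 - 4x. Since p(0) = det(-L) = 0, x divides p(x). There is one zero in the spectrum, matching the 1 component.

x^4 - 6x^3 + 10x^2 - 4x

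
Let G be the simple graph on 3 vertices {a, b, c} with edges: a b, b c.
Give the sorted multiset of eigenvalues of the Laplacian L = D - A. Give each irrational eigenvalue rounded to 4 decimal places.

Reading degrees in the order [a, b, c] gives [1, 2, 1]; set D = diag(1, 2, 1) and form L = D - A. Diagonalising L (or applying a numerical eigensolver to the 3x3 matrix) gives the spectrum above. The single zero eigenvalue shows the graph is connected. The eigenvalues sum to 4, which equals trace(L) = 2|E|.

[0, 1, 3]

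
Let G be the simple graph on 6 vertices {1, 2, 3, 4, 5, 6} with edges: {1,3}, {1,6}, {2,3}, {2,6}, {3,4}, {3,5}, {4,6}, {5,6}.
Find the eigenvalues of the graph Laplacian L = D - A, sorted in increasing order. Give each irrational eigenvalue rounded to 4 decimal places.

Reading degrees in the order [1, 2, 3, 4, 5, 6] gives [2, 2, 4, 2, 2, 4]; set D = diag(2, 2, 4, 2, 2, 4) and form L = D - A. L is symmetric positive semidefinite, so every eigenvalue is real and nonnegative. The single zero eigenvalue shows the graph is connected. The largest eigenvalue, 6, is at most the vertex count 6.

[0, 2, 2, 2, 4, 6]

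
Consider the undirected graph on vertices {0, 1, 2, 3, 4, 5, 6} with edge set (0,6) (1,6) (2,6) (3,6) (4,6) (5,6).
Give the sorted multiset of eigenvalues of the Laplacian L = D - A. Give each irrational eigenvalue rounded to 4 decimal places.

Reading degrees in the order [0, 1, 2, 3, 4, 5, 6] gives [1, 1, 1, 1, 1, 1, 6]; set D = diag(1, 1, 1, 1, 1, 1, 6) and form L = D - A. Since every row of L sums to 0, the all-ones vector is in the kernel and 0 is an eigenvalue.

[0, 1, 1, 1, 1, 1, 7]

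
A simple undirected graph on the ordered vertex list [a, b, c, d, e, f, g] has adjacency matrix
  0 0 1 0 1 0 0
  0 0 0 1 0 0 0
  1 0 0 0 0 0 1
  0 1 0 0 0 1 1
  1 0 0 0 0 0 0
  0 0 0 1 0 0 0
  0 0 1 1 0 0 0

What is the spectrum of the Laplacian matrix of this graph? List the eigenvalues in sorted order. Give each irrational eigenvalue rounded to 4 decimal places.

[0, 0.2254, 1, 1, 2.1859, 3.3604, 4.2283]

With the vertex order [a, b, c, d, e, f, g], the degrees are [2, 1, 2, 3, 1, 1, 2], giving D = diag(2, 1, 2, 3, 1, 1, 2) and L = D - A. Diagonalising L (or applying a numerical eigensolver to the 7x7 matrix) gives the spectrum above. There is one zero in the spectrum, matching the 1 component.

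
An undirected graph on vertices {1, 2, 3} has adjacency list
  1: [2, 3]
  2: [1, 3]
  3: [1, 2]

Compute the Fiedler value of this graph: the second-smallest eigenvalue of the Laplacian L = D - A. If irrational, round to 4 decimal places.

3

Each diagonal entry of L is the vertex degree and each off-diagonal entry is -1 where an edge is present, 0 otherwise; in the order [1, 2, 3] the diagonal is [2, 2, 2]. Computing the eigenvalues of L and sorting gives [0, 3, 3]. The Fiedler value lambda_2 = 3 is strictly positive, so the graph is connected. The eigenvalues sum to 6, which equals trace(L) = 2|E|.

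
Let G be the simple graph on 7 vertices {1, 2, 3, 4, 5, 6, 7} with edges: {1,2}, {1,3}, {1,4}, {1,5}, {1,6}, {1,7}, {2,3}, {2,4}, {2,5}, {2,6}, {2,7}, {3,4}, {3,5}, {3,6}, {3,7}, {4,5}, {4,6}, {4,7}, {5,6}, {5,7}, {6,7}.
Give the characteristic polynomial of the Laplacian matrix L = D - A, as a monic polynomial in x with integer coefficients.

x^7 - 42x^6 + 735x^5 - 6860x^4 + 36015x^3 - 100842x^2 + 117649x

With the vertex order [1, 2, 3, 4, 5, 6, 7], the degrees are [6, 6, 6, 6, 6, 6, 6], giving D = diag(6, 6, 6, 6, 6, 6, 6) and L = D - A. L has integer entries, so p(x) = det(xI - L) has integer coefficients. Expanding the determinant yields x^7 - 42x^6 + 735x^5 - 6860x^4 + 36015x^3 - 100842x^2 + 117649x. The constant term is 0 because L is singular (the all-ones vector lies in its kernel). By the matrix-tree theorem the graph has (1/7) * product of the nonzero eigenvalues = 16807 spanning trees. The eigenvalues sum to 42, which equals trace(L) = 2|E|.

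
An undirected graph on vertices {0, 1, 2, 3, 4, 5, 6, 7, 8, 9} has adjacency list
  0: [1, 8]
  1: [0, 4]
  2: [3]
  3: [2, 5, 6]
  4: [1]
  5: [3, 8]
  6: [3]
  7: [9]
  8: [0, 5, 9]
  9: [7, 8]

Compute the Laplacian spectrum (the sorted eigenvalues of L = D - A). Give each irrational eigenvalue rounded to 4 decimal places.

With the vertex order [0, 1, 2, 3, 4, 5, 6, 7, 8, 9], the degrees are [2, 2, 1, 3, 1, 2, 1, 1, 3, 2], giving D = diag(2, 2, 1, 3, 1, 2, 1, 1, 3, 2) and L = D - A. L is symmetric positive semidefinite, so every eigenvalue is real and nonnegative.

[0, 0.1640, 0.2885, 1, 1, 1.6385, 2.3252, 3.0979, 3.9293, 4.5566]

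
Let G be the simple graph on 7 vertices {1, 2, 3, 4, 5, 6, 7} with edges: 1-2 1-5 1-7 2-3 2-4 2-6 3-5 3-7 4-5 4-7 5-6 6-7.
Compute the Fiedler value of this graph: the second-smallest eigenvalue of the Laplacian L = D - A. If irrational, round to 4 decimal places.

Each diagonal entry of L is the vertex degree and each off-diagonal entry is -1 where an edge is present, 0 otherwise; in the order [1, 2, 3, 4, 5, 6, 7] the diagonal is [3, 4, 3, 3, 4, 3, 4]. The sorted Laplacian eigenvalues are [0, 3, 3, 3, 4, 4, 7]; the algebraic connectivity is the second entry, 3. By the matrix-tree theorem the graph has (1/7) * product of the nonzero eigenvalues = 432 spanning trees. The largest eigenvalue, 7, is at most the vertex count 7.

3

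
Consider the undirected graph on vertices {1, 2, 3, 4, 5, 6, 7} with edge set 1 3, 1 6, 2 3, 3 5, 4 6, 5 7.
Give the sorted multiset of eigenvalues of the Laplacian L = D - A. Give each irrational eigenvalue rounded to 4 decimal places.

[0, 0.2603, 0.6262, 1.4055, 2.2742, 3.0996, 4.3342]

Each diagonal entry of L is the vertex degree and each off-diagonal entry is -1 where an edge is present, 0 otherwise; in the order [1, 2, 3, 4, 5, 6, 7] the diagonal is [2, 1, 3, 1, 2, 2, 1]. Diagonalising L (or applying a numerical eigensolver to the 7x7 matrix) gives the spectrum above. The single zero eigenvalue shows the graph is connected. The largest eigenvalue, 4.3342, is at most the vertex count 7. By the matrix-tree theorem the graph has (1/7) * product of the nonzero eigenvalues = 1 spanning tree.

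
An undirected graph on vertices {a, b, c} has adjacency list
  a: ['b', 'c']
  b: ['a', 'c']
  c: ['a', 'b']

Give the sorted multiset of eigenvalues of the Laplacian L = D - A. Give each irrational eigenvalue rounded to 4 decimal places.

Each diagonal entry of L is the vertex degree and each off-diagonal entry is -1 where an edge is present, 0 otherwise; in the order [a, b, c] the diagonal is [2, 2, 2]. Diagonalising L (or applying a numerical eigensolver to the 3x3 matrix) gives the spectrum above. There is one zero in the spectrum, matching the 1 component. By the matrix-tree theorem the graph has (1/3) * product of the nonzero eigenvalues = 3 spanning trees.

[0, 3, 3]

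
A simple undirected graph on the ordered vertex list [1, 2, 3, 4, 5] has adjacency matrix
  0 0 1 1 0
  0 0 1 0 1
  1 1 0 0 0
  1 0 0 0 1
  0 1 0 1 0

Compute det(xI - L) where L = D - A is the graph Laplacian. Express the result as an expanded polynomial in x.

Each diagonal entry of L is the vertex degree and each off-diagonal entry is -1 where an edge is present, 0 otherwise; in the order [1, 2, 3, 4, 5] the diagonal is [2, 2, 2, 2, 2]. Computing det(xI - L) by cofactor expansion (or equivalently via sum-over-permutations) gives x^5 - 10x^4 + 35x^3 - 50x^2 + 25x. The coefficient of x^4 equals -trace(L) = -10, matching the sum of degrees. The largest eigenvalue, 3.6180, is at most the vertex count 5.

x^5 - 10x^4 + 35x^3 - 50x^2 + 25x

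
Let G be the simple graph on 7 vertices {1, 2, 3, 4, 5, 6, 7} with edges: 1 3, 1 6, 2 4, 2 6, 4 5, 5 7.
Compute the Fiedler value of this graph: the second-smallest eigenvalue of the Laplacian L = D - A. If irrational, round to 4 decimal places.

Reading degrees in the order [1, 2, 3, 4, 5, 6, 7] gives [2, 2, 1, 2, 2, 2, 1]; set D = diag(2, 2, 1, 2, 2, 2, 1) and form L = D - A. Computing the eigenvalues of L and sorting gives [0, 0.1981, 0.7530, 1.5550, 2.4450, 3.2470, 3.8019]. The Fiedler value lambda_2 = 0.1981 is strictly positive, so the graph is connected. By the matrix-tree theorem the graph has (1/7) * product of the nonzero eigenvalues = 1 spanning tree.

0.1981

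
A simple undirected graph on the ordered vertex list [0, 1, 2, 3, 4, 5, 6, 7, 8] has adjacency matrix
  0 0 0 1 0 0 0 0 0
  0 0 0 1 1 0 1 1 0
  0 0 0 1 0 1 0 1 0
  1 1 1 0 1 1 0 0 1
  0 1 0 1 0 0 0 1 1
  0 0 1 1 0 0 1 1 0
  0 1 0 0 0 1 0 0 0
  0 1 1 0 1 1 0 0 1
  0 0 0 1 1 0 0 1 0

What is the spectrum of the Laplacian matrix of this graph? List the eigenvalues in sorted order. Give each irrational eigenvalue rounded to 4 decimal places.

Each diagonal entry of L is the vertex degree and each off-diagonal entry is -1 where an edge is present, 0 otherwise; in the order [0, 1, 2, 3, 4, 5, 6, 7, 8] the diagonal is [1, 4, 3, 6, 4, 4, 2, 5, 3]. Since every row of L sums to 0, the all-ones vector is in the kernel and 0 is an eigenvalue. The single zero eigenvalue shows the graph is connected. The largest eigenvalue, 7.7152, is at most the vertex count 9.

[0, 0.9264, 1.6972, 2.3657, 3.6822, 4.7624, 5.3028, 5.5481, 7.7152]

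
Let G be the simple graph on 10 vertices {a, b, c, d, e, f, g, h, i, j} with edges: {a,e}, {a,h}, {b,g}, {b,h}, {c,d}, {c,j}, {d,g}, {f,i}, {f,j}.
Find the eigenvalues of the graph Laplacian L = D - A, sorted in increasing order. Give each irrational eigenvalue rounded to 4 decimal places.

With the vertex order [a, b, c, d, e, f, g, h, i, j], the degrees are [2, 2, 2, 2, 1, 2, 2, 2, 1, 2], giving D = diag(2, 2, 2, 2, 1, 2, 2, 2, 1, 2) and L = D - A. Since every row of L sums to 0, the all-ones vector is in the kernel and 0 is an eigenvalue. The eigenvalues sum to 18, which equals trace(L) = 2|E|. By the matrix-tree theorem the graph has (1/10) * product of the nonzero eigenvalues = 1 spanning tree.

[0, 0.0979, 0.3820, 0.8244, 1.3820, 2, 2.6180, 3.1756, 3.6180, 3.9021]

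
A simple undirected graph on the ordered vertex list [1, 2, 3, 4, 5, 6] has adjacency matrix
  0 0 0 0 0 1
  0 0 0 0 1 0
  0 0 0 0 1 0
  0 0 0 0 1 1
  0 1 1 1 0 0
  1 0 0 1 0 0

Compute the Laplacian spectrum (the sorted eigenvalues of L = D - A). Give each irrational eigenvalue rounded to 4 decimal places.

Each diagonal entry of L is the vertex degree and each off-diagonal entry is -1 where an edge is present, 0 otherwise; in the order [1, 2, 3, 4, 5, 6] the diagonal is [1, 1, 1, 2, 3, 2]. L is symmetric positive semidefinite, so every eigenvalue is real and nonnegative. There is one zero in the spectrum, matching the 1 component.

[0, 0.3249, 1, 1.4608, 3, 4.2143]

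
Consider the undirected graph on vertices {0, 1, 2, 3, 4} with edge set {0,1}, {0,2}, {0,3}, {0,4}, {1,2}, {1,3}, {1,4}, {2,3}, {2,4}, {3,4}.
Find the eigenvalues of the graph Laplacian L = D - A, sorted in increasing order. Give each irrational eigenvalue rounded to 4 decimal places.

[0, 5, 5, 5, 5]

Reading degrees in the order [0, 1, 2, 3, 4] gives [4, 4, 4, 4, 4]; set D = diag(4, 4, 4, 4, 4) and form L = D - A. Since every row of L sums to 0, the all-ones vector is in the kernel and 0 is an eigenvalue. The single zero eigenvalue shows the graph is connected.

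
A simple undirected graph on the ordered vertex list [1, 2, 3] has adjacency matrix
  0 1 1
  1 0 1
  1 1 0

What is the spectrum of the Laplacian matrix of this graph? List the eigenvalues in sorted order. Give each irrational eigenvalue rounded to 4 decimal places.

[0, 3, 3]

With the vertex order [1, 2, 3], the degrees are [2, 2, 2], giving D = diag(2, 2, 2) and L = D - A. L is symmetric positive semidefinite, so every eigenvalue is real and nonnegative.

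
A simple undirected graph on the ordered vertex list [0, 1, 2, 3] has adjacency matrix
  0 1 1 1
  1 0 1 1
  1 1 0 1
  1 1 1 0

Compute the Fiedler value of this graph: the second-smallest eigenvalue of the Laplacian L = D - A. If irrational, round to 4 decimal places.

4

With the vertex order [0, 1, 2, 3], the degrees are [3, 3, 3, 3], giving D = diag(3, 3, 3, 3) and L = D - A. Computing the eigenvalues of L and sorting gives [0, 4, 4, 4]. The Fiedler value lambda_2 = 4 is strictly positive, so the graph is connected. The largest eigenvalue, 4, is at most the vertex count 4.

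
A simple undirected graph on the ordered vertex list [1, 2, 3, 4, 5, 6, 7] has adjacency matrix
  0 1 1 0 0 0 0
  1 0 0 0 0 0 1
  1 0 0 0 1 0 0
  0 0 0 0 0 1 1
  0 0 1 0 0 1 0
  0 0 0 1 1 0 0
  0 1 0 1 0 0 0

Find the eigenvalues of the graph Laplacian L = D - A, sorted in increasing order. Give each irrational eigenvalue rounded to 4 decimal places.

[0, 0.7530, 0.7530, 2.4450, 2.4450, 3.8019, 3.8019]

Each diagonal entry of L is the vertex degree and each off-diagonal entry is -1 where an edge is present, 0 otherwise; in the order [1, 2, 3, 4, 5, 6, 7] the diagonal is [2, 2, 2, 2, 2, 2, 2]. Since every row of L sums to 0, the all-ones vector is in the kernel and 0 is an eigenvalue. There is one zero in the spectrum, matching the 1 component.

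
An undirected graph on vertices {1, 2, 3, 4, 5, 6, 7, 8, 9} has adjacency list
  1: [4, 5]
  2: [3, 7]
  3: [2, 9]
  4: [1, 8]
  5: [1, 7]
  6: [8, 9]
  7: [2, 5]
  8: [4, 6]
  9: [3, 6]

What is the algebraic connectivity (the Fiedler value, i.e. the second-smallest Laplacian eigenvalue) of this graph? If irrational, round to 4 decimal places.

Reading degrees in the order [1, 2, 3, 4, 5, 6, 7, 8, 9] gives [2, 2, 2, 2, 2, 2, 2, 2, 2]; set D = diag(2, 2, 2, 2, 2, 2, 2, 2, 2) and form L = D - A. The smallest Laplacian eigenvalue is always 0. The next one, lambda_2 = 0.4679, measures how hard the graph is to disconnect: larger values mean better connectivity.

0.4679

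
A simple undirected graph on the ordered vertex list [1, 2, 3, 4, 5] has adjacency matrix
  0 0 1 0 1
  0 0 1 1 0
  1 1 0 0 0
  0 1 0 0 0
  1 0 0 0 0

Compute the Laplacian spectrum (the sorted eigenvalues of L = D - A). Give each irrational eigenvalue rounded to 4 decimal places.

With the vertex order [1, 2, 3, 4, 5], the degrees are [2, 2, 2, 1, 1], giving D = diag(2, 2, 2, 1, 1) and L = D - A. Since every row of L sums to 0, the all-ones vector is in the kernel and 0 is an eigenvalue. There is one zero in the spectrum, matching the 1 component.

[0, 0.3820, 1.3820, 2.6180, 3.6180]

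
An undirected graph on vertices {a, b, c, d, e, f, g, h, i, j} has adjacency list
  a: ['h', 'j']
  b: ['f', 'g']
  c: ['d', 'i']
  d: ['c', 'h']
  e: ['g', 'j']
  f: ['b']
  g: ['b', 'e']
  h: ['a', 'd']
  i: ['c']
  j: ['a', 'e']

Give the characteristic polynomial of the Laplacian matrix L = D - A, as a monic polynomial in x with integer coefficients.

Reading degrees in the order [a, b, c, d, e, f, g, h, i, j] gives [2, 2, 2, 2, 2, 1, 2, 2, 1, 2]; set D = diag(2, 2, 2, 2, 2, 1, 2, 2, 1, 2) and form L = D - A. Computing det(xI - L) by cofactor expansion (or equivalently via sum-over-permutations) gives x^10 - 18x^9 + 136x^8 - 560x^7 + 1365x^6 - 2002x^5 + 1716x^4 - 792x^3 + 165x^2 - 10x. The constant term is 0 because L is singular (the all-ones vector lies in its kernel).

x^10 - 18x^9 + 136x^8 - 560x^7 + 1365x^6 - 2002x^5 + 1716x^4 - 792x^3 + 165x^2 - 10x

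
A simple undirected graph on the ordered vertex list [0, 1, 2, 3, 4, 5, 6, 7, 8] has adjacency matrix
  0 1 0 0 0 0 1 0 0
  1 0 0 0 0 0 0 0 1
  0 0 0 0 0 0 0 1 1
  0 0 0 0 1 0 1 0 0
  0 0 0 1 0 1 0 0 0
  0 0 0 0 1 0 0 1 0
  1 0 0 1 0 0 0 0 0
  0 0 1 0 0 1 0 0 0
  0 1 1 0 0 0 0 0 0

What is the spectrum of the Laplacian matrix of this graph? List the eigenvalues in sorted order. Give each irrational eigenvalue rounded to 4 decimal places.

Reading degrees in the order [0, 1, 2, 3, 4, 5, 6, 7, 8] gives [2, 2, 2, 2, 2, 2, 2, 2, 2]; set D = diag(2, 2, 2, 2, 2, 2, 2, 2, 2) and form L = D - A. Since every row of L sums to 0, the all-ones vector is in the kernel and 0 is an eigenvalue. By the matrix-tree theorem the graph has (1/9) * product of the nonzero eigenvalues = 9 spanning trees. The largest eigenvalue, 3.8794, is at most the vertex count 9.

[0, 0.4679, 0.4679, 1.6527, 1.6527, 3, 3, 3.8794, 3.8794]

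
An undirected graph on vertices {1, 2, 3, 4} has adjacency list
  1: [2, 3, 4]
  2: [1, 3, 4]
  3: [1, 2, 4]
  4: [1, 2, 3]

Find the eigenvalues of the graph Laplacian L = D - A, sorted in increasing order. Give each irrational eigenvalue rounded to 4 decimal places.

Each diagonal entry of L is the vertex degree and each off-diagonal entry is -1 where an edge is present, 0 otherwise; in the order [1, 2, 3, 4] the diagonal is [3, 3, 3, 3]. The multiplicity of 0 as a Laplacian eigenvalue equals the number of connected components. The single zero eigenvalue shows the graph is connected. The largest eigenvalue, 4, is at most the vertex count 4.

[0, 4, 4, 4]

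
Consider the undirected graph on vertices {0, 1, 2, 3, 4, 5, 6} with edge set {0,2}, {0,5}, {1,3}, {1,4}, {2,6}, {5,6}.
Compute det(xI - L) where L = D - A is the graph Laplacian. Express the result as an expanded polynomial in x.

x^7 - 12x^6 + 55x^5 - 120x^4 + 124x^3 - 48x^2

Each diagonal entry of L is the vertex degree and each off-diagonal entry is -1 where an edge is present, 0 otherwise; in the order [0, 1, 2, 3, 4, 5, 6] the diagonal is [2, 2, 2, 1, 1, 2, 2]. Computing det(xI - L) by cofactor expansion (or equivalently via sum-over-permutations) gives x^7 - 12x^6 + 55x^5 - 120x^4 + 124x^3 - 48x^2. The coefficient of x^6 equals -trace(L) = -12, matching the sum of degrees. There are 2 zeros in the spectrum, matching the 2 components. The largest eigenvalue, 4, is at most the vertex count 7.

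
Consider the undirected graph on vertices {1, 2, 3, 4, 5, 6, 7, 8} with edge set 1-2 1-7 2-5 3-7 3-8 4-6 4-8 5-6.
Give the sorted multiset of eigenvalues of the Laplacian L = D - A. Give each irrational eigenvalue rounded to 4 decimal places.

[0, 0.5858, 0.5858, 2, 2, 3.4142, 3.4142, 4]

Reading degrees in the order [1, 2, 3, 4, 5, 6, 7, 8] gives [2, 2, 2, 2, 2, 2, 2, 2]; set D = diag(2, 2, 2, 2, 2, 2, 2, 2) and form L = D - A. L is symmetric positive semidefinite, so every eigenvalue is real and nonnegative. The eigenvalues sum to 16, which equals trace(L) = 2|E|. There is one zero in the spectrum, matching the 1 component.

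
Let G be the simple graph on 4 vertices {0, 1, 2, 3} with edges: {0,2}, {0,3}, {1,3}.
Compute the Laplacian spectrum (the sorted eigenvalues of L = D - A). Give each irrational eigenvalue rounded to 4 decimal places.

[0, 0.5858, 2, 3.4142]

Reading degrees in the order [0, 1, 2, 3] gives [2, 1, 1, 2]; set D = diag(2, 1, 1, 2) and form L = D - A. L is symmetric positive semidefinite, so every eigenvalue is real and nonnegative. The eigenvalues sum to 6, which equals trace(L) = 2|E|. There is one zero in the spectrum, matching the 1 component.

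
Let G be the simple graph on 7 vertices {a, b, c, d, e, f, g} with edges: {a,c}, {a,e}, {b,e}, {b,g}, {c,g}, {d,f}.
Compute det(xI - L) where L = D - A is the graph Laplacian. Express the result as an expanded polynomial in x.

Each diagonal entry of L is the vertex degree and each off-diagonal entry is -1 where an edge is present, 0 otherwise; in the order [a, b, c, d, e, f, g] the diagonal is [2, 2, 2, 1, 2, 1, 2]. L has integer entries, so p(x) = det(xI - L) has integer coefficients. Expanding the determinant yields x^7 - 12x^6 + 55x^5 - 120x^4 + 125x^3 - 50x^2. Since p(0) = det(-L) = 0, x divides p(x). The eigenvalues sum to 12, which equals trace(L) = 2|E|.

x^7 - 12x^6 + 55x^5 - 120x^4 + 125x^3 - 50x^2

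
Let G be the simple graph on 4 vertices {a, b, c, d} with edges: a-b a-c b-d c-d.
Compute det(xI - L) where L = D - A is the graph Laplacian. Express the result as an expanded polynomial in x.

x^4 - 8x^3 + 20x^2 - 16x

Reading degrees in the order [a, b, c, d] gives [2, 2, 2, 2]; set D = diag(2, 2, 2, 2) and form L = D - A. The eigenvalues of L are [0, 2, 2, 4]; the characteristic polynomial is the product of (x - lambda_i), which multiplies out to x^4 - 8x^3 + 20x^2 - 16x. The coefficient of x^3 equals -trace(L) = -8, matching the sum of degrees.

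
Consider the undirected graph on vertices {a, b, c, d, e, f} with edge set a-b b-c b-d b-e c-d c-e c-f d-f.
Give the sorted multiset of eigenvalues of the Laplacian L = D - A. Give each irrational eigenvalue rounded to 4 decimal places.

Each diagonal entry of L is the vertex degree and each off-diagonal entry is -1 where an edge is present, 0 otherwise; in the order [a, b, c, d, e, f] the diagonal is [1, 4, 4, 3, 2, 2]. L is symmetric positive semidefinite, so every eigenvalue is real and nonnegative. By the matrix-tree theorem the graph has (1/6) * product of the nonzero eigenvalues = 21 spanning trees.

[0, 0.8851, 1.6972, 3.2541, 4.8608, 5.3028]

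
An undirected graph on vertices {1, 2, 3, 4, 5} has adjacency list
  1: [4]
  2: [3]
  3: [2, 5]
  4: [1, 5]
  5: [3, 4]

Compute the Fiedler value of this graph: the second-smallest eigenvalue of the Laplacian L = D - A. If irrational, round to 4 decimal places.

0.3820

Reading degrees in the order [1, 2, 3, 4, 5] gives [1, 1, 2, 2, 2]; set D = diag(1, 1, 2, 2, 2) and form L = D - A. The sorted Laplacian eigenvalues are [0, 0.3820, 1.3820, 2.6180, 3.6180]; the algebraic connectivity is the second entry, 0.3820. The largest eigenvalue, 3.6180, is at most the vertex count 5.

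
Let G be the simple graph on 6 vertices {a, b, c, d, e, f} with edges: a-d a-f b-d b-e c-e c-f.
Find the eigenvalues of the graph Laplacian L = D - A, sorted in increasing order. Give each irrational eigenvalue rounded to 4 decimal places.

[0, 1, 1, 3, 3, 4]

Each diagonal entry of L is the vertex degree and each off-diagonal entry is -1 where an edge is present, 0 otherwise; in the order [a, b, c, d, e, f] the diagonal is [2, 2, 2, 2, 2, 2]. The multiplicity of 0 as a Laplacian eigenvalue equals the number of connected components. The largest eigenvalue, 4, is at most the vertex count 6. The eigenvalues sum to 12, which equals trace(L) = 2|E|.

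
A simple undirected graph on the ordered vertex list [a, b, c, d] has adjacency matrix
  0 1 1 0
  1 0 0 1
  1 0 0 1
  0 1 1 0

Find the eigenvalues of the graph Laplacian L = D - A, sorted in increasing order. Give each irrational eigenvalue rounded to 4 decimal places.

[0, 2, 2, 4]

Each diagonal entry of L is the vertex degree and each off-diagonal entry is -1 where an edge is present, 0 otherwise; in the order [a, b, c, d] the diagonal is [2, 2, 2, 2]. Diagonalising L (or applying a numerical eigensolver to the 4x4 matrix) gives the spectrum above. The eigenvalues sum to 8, which equals trace(L) = 2|E|.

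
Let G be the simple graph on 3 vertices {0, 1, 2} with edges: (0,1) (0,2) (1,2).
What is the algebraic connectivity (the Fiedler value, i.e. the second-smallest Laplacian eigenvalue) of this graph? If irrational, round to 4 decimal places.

3

Reading degrees in the order [0, 1, 2] gives [2, 2, 2]; set D = diag(2, 2, 2) and form L = D - A. The smallest Laplacian eigenvalue is always 0. The next one, lambda_2 = 3, measures how hard the graph is to disconnect: larger values mean better connectivity.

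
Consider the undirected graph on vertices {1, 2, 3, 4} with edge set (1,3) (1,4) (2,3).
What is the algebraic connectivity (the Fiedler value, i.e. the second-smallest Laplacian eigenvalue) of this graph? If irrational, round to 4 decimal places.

With the vertex order [1, 2, 3, 4], the degrees are [2, 1, 2, 1], giving D = diag(2, 1, 2, 1) and L = D - A. The sorted Laplacian eigenvalues are [0, 0.5858, 2, 3.4142]; the algebraic connectivity is the second entry, 0.5858. The largest eigenvalue, 3.4142, is at most the vertex count 4. There is one zero in the spectrum, matching the 1 component.

0.5858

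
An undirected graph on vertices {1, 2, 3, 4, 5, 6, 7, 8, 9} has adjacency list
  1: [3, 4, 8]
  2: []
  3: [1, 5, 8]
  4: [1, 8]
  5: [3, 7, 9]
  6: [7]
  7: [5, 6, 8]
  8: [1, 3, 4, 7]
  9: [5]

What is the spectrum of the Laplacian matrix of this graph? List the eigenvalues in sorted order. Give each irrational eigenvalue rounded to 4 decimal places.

With the vertex order [1, 2, 3, 4, 5, 6, 7, 8, 9], the degrees are [3, 0, 3, 2, 3, 1, 3, 4, 1], giving D = diag(3, 0, 3, 2, 3, 1, 3, 4, 1) and L = D - A. The multiplicity of 0 as a Laplacian eigenvalue equals the number of connected components. The 2 zero eigenvalues correspond to the 2 connected components.

[0, 0, 0.6172, 0.6748, 2.0792, 2.9261, 3.7333, 4.4161, 5.5534]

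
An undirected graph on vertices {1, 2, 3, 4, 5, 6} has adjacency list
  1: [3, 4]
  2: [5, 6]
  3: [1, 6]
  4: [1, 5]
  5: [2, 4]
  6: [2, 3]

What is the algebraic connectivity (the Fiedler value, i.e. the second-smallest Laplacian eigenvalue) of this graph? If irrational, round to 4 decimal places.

Each diagonal entry of L is the vertex degree and each off-diagonal entry is -1 where an edge is present, 0 otherwise; in the order [1, 2, 3, 4, 5, 6] the diagonal is [2, 2, 2, 2, 2, 2]. The smallest Laplacian eigenvalue is always 0. The next one, lambda_2 = 1, measures how hard the graph is to disconnect: larger values mean better connectivity.

1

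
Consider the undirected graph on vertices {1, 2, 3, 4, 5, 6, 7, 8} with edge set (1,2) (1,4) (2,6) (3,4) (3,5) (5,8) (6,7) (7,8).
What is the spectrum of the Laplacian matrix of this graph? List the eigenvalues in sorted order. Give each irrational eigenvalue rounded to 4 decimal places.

Reading degrees in the order [1, 2, 3, 4, 5, 6, 7, 8] gives [2, 2, 2, 2, 2, 2, 2, 2]; set D = diag(2, 2, 2, 2, 2, 2, 2, 2) and form L = D - A. Diagonalising L (or applying a numerical eigensolver to the 8x8 matrix) gives the spectrum above. The single zero eigenvalue shows the graph is connected.

[0, 0.5858, 0.5858, 2, 2, 3.4142, 3.4142, 4]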